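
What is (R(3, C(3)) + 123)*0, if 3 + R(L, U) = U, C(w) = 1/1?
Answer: 0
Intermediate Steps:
C(w) = 1
R(L, U) = -3 + U
(R(3, C(3)) + 123)*0 = ((-3 + 1) + 123)*0 = (-2 + 123)*0 = 121*0 = 0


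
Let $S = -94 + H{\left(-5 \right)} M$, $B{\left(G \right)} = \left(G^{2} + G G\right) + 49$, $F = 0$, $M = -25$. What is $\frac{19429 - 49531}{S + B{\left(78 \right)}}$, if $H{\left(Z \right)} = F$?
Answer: $- \frac{10034}{4041} \approx -2.483$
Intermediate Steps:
$H{\left(Z \right)} = 0$
$B{\left(G \right)} = 49 + 2 G^{2}$ ($B{\left(G \right)} = \left(G^{2} + G^{2}\right) + 49 = 2 G^{2} + 49 = 49 + 2 G^{2}$)
$S = -94$ ($S = -94 + 0 \left(-25\right) = -94 + 0 = -94$)
$\frac{19429 - 49531}{S + B{\left(78 \right)}} = \frac{19429 - 49531}{-94 + \left(49 + 2 \cdot 78^{2}\right)} = - \frac{30102}{-94 + \left(49 + 2 \cdot 6084\right)} = - \frac{30102}{-94 + \left(49 + 12168\right)} = - \frac{30102}{-94 + 12217} = - \frac{30102}{12123} = \left(-30102\right) \frac{1}{12123} = - \frac{10034}{4041}$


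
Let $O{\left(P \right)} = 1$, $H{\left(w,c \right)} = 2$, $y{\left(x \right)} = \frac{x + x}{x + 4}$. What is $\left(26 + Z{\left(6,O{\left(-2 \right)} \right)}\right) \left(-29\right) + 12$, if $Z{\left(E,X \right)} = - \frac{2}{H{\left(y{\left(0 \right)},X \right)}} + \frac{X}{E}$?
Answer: $- \frac{4307}{6} \approx -717.83$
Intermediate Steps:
$y{\left(x \right)} = \frac{2 x}{4 + x}$
$Z{\left(E,X \right)} = -1 + \frac{X}{E}$ ($Z{\left(E,X \right)} = - \frac{2}{2} + \frac{X}{E} = \left(-2\right) \frac{1}{2} + \frac{X}{E} = -1 + \frac{X}{E}$)
$\left(26 + Z{\left(6,O{\left(-2 \right)} \right)}\right) \left(-29\right) + 12 = \left(26 + \frac{1 - 6}{6}\right) \left(-29\right) + 12 = \left(26 + \frac{1}{6} \left(-5\right)\right) \left(-29\right) + 12 = \left(26 - \frac{5}{6}\right) \left(-29\right) + 12 = \frac{151}{6} \left(-29\right) + 12 = - \frac{4379}{6} + 12 = - \frac{4307}{6}$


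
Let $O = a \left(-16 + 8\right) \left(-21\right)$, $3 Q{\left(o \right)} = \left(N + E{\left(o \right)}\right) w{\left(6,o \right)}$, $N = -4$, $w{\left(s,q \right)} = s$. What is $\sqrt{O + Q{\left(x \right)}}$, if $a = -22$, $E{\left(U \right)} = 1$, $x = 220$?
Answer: $i \sqrt{3702} \approx 60.844 i$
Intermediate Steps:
$Q{\left(o \right)} = -6$ ($Q{\left(o \right)} = \frac{\left(-4 + 1\right) 6}{3} = \frac{\left(-3\right) 6}{3} = \frac{1}{3} \left(-18\right) = -6$)
$O = -3696$ ($O = - 22 \left(-16 + 8\right) \left(-21\right) = \left(-22\right) \left(-8\right) \left(-21\right) = 176 \left(-21\right) = -3696$)
$\sqrt{O + Q{\left(x \right)}} = \sqrt{-3696 - 6} = \sqrt{-3702} = i \sqrt{3702}$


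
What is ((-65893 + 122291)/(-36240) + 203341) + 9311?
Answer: 3853226041/18120 ≈ 2.1265e+5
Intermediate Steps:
((-65893 + 122291)/(-36240) + 203341) + 9311 = (56398*(-1/36240) + 203341) + 9311 = (-28199/18120 + 203341) + 9311 = 3684510721/18120 + 9311 = 3853226041/18120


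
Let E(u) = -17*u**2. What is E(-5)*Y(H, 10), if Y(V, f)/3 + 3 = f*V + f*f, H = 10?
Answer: -251175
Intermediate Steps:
Y(V, f) = -9 + 3*f**2 + 3*V*f (Y(V, f) = -9 + 3*(f*V + f*f) = -9 + 3*(V*f + f**2) = -9 + 3*(f**2 + V*f) = -9 + (3*f**2 + 3*V*f) = -9 + 3*f**2 + 3*V*f)
E(-5)*Y(H, 10) = (-17*(-5)**2)*(-9 + 3*10**2 + 3*10*10) = (-17*25)*(-9 + 3*100 + 300) = -425*(-9 + 300 + 300) = -425*591 = -251175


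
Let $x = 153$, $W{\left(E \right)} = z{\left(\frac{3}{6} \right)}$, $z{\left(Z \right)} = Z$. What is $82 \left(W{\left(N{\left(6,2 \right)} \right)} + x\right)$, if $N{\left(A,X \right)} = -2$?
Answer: $12587$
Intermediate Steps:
$W{\left(E \right)} = \frac{1}{2}$ ($W{\left(E \right)} = \frac{3}{6} = 3 \cdot \frac{1}{6} = \frac{1}{2}$)
$82 \left(W{\left(N{\left(6,2 \right)} \right)} + x\right) = 82 \left(\frac{1}{2} + 153\right) = 82 \cdot \frac{307}{2} = 12587$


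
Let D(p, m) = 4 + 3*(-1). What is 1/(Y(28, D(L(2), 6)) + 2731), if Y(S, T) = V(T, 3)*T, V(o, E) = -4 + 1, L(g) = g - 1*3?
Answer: 1/2728 ≈ 0.00036657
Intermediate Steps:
L(g) = -3 + g (L(g) = g - 3 = -3 + g)
V(o, E) = -3
D(p, m) = 1 (D(p, m) = 4 - 3 = 1)
Y(S, T) = -3*T
1/(Y(28, D(L(2), 6)) + 2731) = 1/(-3*1 + 2731) = 1/(-3 + 2731) = 1/2728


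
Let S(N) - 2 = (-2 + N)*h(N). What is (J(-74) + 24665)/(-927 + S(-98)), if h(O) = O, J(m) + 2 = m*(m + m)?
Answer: 7123/1775 ≈ 4.0130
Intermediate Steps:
J(m) = -2 + 2*m² (J(m) = -2 + m*(m + m) = -2 + m*(2*m) = -2 + 2*m²)
S(N) = 2 + N*(-2 + N) (S(N) = 2 + (-2 + N)*N = 2 + N*(-2 + N))
(J(-74) + 24665)/(-927 + S(-98)) = ((-2 + 2*(-74)²) + 24665)/(-927 + (2 + (-98)² - 2*(-98))) = ((-2 + 2*5476) + 24665)/(-927 + (2 + 9604 + 196)) = ((-2 + 10952) + 24665)/(-927 + 9802) = (10950 + 24665)/8875 = 35615*(1/8875) = 7123/1775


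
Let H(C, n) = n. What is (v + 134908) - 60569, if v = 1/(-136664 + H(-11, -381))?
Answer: 10187788254/137045 ≈ 74339.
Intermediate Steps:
v = -1/137045 (v = 1/(-136664 - 381) = 1/(-137045) = -1/137045 ≈ -7.2969e-6)
(v + 134908) - 60569 = (-1/137045 + 134908) - 60569 = 18488466859/137045 - 60569 = 10187788254/137045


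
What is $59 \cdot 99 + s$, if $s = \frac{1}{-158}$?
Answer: $\frac{922877}{158} \approx 5841.0$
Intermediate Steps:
$s = - \frac{1}{158} \approx -0.0063291$
$59 \cdot 99 + s = 59 \cdot 99 - \frac{1}{158} = 5841 - \frac{1}{158} = \frac{922877}{158}$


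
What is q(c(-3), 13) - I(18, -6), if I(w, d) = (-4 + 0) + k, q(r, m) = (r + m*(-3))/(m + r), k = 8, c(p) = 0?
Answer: -7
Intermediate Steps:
q(r, m) = (r - 3*m)/(m + r)
I(w, d) = 4 (I(w, d) = (-4 + 0) + 8 = -4 + 8 = 4)
q(c(-3), 13) - I(18, -6) = (0 - 3*13)/(13 + 0) - 1*4 = (0 - 39)/13 - 4 = (1/13)*(-39) - 4 = -3 - 4 = -7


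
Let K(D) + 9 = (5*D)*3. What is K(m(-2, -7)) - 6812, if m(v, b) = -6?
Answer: -6911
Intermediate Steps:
K(D) = -9 + 15*D (K(D) = -9 + (5*D)*3 = -9 + 15*D)
K(m(-2, -7)) - 6812 = (-9 + 15*(-6)) - 6812 = (-9 - 90) - 6812 = -99 - 6812 = -6911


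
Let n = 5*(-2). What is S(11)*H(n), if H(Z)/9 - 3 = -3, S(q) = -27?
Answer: 0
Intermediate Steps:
n = -10
H(Z) = 0 (H(Z) = 27 + 9*(-3) = 27 - 27 = 0)
S(11)*H(n) = -27*0 = 0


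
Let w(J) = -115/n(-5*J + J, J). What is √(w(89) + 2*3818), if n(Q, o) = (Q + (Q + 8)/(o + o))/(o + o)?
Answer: √1952015466111/15929 ≈ 87.711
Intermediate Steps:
n(Q, o) = (Q + (8 + Q)/(2*o))/(2*o) (n(Q, o) = (Q + (8 + Q)/((2*o)))/((2*o)) = (Q + (8 + Q)*(1/(2*o)))*(1/(2*o)) = (Q + (8 + Q)/(2*o))*(1/(2*o)) = (Q + (8 + Q)/(2*o))/(2*o))
w(J) = -460*J²/(8 - 8*J² - 4*J) (w(J) = -115*4*J²/(8 + (-5*J + J) + 2*(-5*J + J)*J) = -115*4*J²/(8 - 4*J + 2*(-4*J)*J) = -115*4*J²/(8 - 4*J - 8*J²) = -115*4*J²/(8 - 8*J² - 4*J) = -460*J²/(8 - 8*J² - 4*J))
√(w(89) + 2*3818) = √(115*89²/(-2 + 89 + 2*89²) + 2*3818) = √(115*7921/(-2 + 89 + 2*7921) + 7636) = √(115*7921/(-2 + 89 + 15842) + 7636) = √(115*7921/15929 + 7636) = √(115*7921*(1/15929) + 7636) = √(910915/15929 + 7636) = √(122544759/15929) = √1952015466111/15929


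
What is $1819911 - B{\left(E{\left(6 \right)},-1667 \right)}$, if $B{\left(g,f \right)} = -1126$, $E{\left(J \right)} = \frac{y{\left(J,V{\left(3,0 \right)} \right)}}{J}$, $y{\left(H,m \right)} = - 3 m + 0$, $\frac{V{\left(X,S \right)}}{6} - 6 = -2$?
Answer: $1821037$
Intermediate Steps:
$V{\left(X,S \right)} = 24$ ($V{\left(X,S \right)} = 36 + 6 \left(-2\right) = 36 - 12 = 24$)
$y{\left(H,m \right)} = - 3 m$
$E{\left(J \right)} = - \frac{72}{J}$ ($E{\left(J \right)} = \frac{\left(-3\right) 24}{J} = - \frac{72}{J}$)
$1819911 - B{\left(E{\left(6 \right)},-1667 \right)} = 1819911 - -1126 = 1819911 + 1126 = 1821037$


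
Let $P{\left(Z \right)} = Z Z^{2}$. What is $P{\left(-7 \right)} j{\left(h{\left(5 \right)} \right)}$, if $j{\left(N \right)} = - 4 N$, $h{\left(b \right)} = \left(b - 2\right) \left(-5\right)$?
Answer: $-20580$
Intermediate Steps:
$P{\left(Z \right)} = Z^{3}$
$h{\left(b \right)} = 10 - 5 b$ ($h{\left(b \right)} = \left(-2 + b\right) \left(-5\right) = 10 - 5 b$)
$P{\left(-7 \right)} j{\left(h{\left(5 \right)} \right)} = \left(-7\right)^{3} \left(- 4 \left(10 - 25\right)\right) = - 343 \left(- 4 \left(10 - 25\right)\right) = - 343 \left(\left(-4\right) \left(-15\right)\right) = \left(-343\right) 60 = -20580$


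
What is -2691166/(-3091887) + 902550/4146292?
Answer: 6974471334161/6409933166502 ≈ 1.0881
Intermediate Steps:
-2691166/(-3091887) + 902550/4146292 = -2691166*(-1/3091887) + 902550*(1/4146292) = 2691166/3091887 + 451275/2073146 = 6974471334161/6409933166502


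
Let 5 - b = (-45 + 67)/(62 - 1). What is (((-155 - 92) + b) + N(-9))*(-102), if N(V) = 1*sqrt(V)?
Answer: 1507968/61 - 306*I ≈ 24721.0 - 306.0*I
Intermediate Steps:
N(V) = sqrt(V)
b = 283/61 (b = 5 - (-45 + 67)/(62 - 1) = 5 - 22/61 = 283/61 ≈ 4.6393)
(((-155 - 92) + b) + N(-9))*(-102) = (((-155 - 92) + 283/61) + sqrt(-9))*(-102) = ((-247 + 283/61) + 3*I)*(-102) = (-14784/61 + 3*I)*(-102) = 1507968/61 - 306*I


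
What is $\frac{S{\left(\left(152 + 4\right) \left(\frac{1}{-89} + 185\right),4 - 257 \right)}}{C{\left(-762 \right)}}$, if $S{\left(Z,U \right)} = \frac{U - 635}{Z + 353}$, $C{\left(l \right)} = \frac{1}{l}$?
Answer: $\frac{60222384}{2599801} \approx 23.164$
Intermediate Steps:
$S{\left(Z,U \right)} = \frac{-635 + U}{353 + Z}$
$\frac{S{\left(\left(152 + 4\right) \left(\frac{1}{-89} + 185\right),4 - 257 \right)}}{C{\left(-762 \right)}} = \frac{\frac{1}{353 + \left(152 + 4\right) \left(\frac{1}{-89} + 185\right)} \left(-635 + \left(4 - 257\right)\right)}{\frac{1}{-762}} = \frac{\frac{1}{353 + 156 \left(- \frac{1}{89} + 185\right)} \left(-635 + \left(4 - 257\right)\right)}{- \frac{1}{762}} = \frac{-635 - 253}{353 + 156 \cdot \frac{16464}{89}} \left(-762\right) = \frac{1}{353 + \frac{2568384}{89}} \left(-888\right) \left(-762\right) = \frac{1}{\frac{2599801}{89}} \left(-888\right) \left(-762\right) = \frac{89}{2599801} \left(-888\right) \left(-762\right) = \left(- \frac{79032}{2599801}\right) \left(-762\right) = \frac{60222384}{2599801}$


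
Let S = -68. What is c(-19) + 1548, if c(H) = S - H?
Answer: 1499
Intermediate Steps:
c(H) = -68 - H
c(-19) + 1548 = (-68 - 1*(-19)) + 1548 = (-68 + 19) + 1548 = -49 + 1548 = 1499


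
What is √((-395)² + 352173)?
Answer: √508198 ≈ 712.88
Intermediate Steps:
√((-395)² + 352173) = √(156025 + 352173) = √508198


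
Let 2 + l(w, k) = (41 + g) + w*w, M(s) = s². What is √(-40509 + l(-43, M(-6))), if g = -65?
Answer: 29*I*√46 ≈ 196.69*I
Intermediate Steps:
l(w, k) = -26 + w² (l(w, k) = -2 + ((41 - 65) + w*w) = -2 + (-24 + w²) = -26 + w²)
√(-40509 + l(-43, M(-6))) = √(-40509 + (-26 + (-43)²)) = √(-40509 + (-26 + 1849)) = √(-40509 + 1823) = √(-38686) = 29*I*√46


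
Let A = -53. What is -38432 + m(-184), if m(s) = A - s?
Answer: -38301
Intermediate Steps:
m(s) = -53 - s
-38432 + m(-184) = -38432 + (-53 - 1*(-184)) = -38432 + (-53 + 184) = -38432 + 131 = -38301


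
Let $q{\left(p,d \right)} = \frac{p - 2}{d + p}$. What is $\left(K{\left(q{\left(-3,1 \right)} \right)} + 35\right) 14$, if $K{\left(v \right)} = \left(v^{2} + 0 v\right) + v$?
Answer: $\frac{1225}{2} \approx 612.5$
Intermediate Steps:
$q{\left(p,d \right)} = \frac{-2 + p}{d + p}$
$K{\left(v \right)} = v + v^{2}$ ($K{\left(v \right)} = \left(v^{2} + 0\right) + v = v^{2} + v = v + v^{2}$)
$\left(K{\left(q{\left(-3,1 \right)} \right)} + 35\right) 14 = \left(\frac{-2 - 3}{1 - 3} \left(1 + \frac{-2 - 3}{1 - 3}\right) + 35\right) 14 = \left(\frac{1}{-2} \left(-5\right) \left(1 + \frac{1}{-2} \left(-5\right)\right) + 35\right) 14 = \left(\left(- \frac{1}{2}\right) \left(-5\right) \left(1 - - \frac{5}{2}\right) + 35\right) 14 = \left(\frac{5 \left(1 + \frac{5}{2}\right)}{2} + 35\right) 14 = \left(\frac{5}{2} \cdot \frac{7}{2} + 35\right) 14 = \left(\frac{35}{4} + 35\right) 14 = \frac{175}{4} \cdot 14 = \frac{1225}{2}$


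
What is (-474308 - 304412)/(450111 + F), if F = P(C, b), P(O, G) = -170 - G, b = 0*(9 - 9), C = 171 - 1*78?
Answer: -778720/449941 ≈ -1.7307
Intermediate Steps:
C = 93 (C = 171 - 78 = 93)
b = 0 (b = 0*0 = 0)
F = -170 (F = -170 - 1*0 = -170 + 0 = -170)
(-474308 - 304412)/(450111 + F) = (-474308 - 304412)/(450111 - 170) = -778720/449941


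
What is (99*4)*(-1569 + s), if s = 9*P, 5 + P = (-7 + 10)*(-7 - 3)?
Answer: -746064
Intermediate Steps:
P = -35 (P = -5 + (-7 + 10)*(-7 - 3) = -5 + 3*(-10) = -5 - 30 = -35)
s = -315 (s = 9*(-35) = -315)
(99*4)*(-1569 + s) = (99*4)*(-1569 - 315) = 396*(-1884) = -746064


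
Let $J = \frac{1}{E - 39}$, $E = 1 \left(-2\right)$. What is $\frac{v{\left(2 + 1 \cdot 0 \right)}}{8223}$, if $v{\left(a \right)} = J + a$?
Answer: $\frac{27}{112381} \approx 0.00024025$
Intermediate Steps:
$E = -2$
$J = - \frac{1}{41}$ ($J = \frac{1}{-2 - 39} = \frac{1}{-41} = - \frac{1}{41} \approx -0.02439$)
$v{\left(a \right)} = - \frac{1}{41} + a$
$\frac{v{\left(2 + 1 \cdot 0 \right)}}{8223} = \frac{- \frac{1}{41} + \left(2 + 1 \cdot 0\right)}{8223} = \left(- \frac{1}{41} + \left(2 + 0\right)\right) \frac{1}{8223} = \left(- \frac{1}{41} + 2\right) \frac{1}{8223} = \frac{81}{41} \cdot \frac{1}{8223} = \frac{27}{112381}$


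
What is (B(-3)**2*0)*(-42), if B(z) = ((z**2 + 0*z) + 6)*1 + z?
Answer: 0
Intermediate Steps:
B(z) = 6 + z + z**2 (B(z) = ((z**2 + 0) + 6)*1 + z = (z**2 + 6)*1 + z = (6 + z**2)*1 + z = (6 + z**2) + z = 6 + z + z**2)
(B(-3)**2*0)*(-42) = ((6 - 3 + (-3)**2)**2*0)*(-42) = ((6 - 3 + 9)**2*0)*(-42) = (12**2*0)*(-42) = (144*0)*(-42) = 0*(-42) = 0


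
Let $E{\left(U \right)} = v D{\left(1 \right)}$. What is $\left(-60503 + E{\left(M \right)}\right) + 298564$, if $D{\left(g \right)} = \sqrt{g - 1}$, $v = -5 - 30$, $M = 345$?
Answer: $238061$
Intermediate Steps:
$v = -35$ ($v = -5 - 30 = -35$)
$D{\left(g \right)} = \sqrt{-1 + g}$
$E{\left(U \right)} = 0$ ($E{\left(U \right)} = - 35 \sqrt{-1 + 1} = - 35 \sqrt{0} = \left(-35\right) 0 = 0$)
$\left(-60503 + E{\left(M \right)}\right) + 298564 = \left(-60503 + 0\right) + 298564 = -60503 + 298564 = 238061$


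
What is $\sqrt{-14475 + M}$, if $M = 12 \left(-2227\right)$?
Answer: $i \sqrt{41199} \approx 202.98 i$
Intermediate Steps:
$M = -26724$
$\sqrt{-14475 + M} = \sqrt{-14475 - 26724} = \sqrt{-41199} = i \sqrt{41199}$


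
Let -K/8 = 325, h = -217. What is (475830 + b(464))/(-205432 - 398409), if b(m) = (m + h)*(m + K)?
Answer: 51762/603841 ≈ 0.085721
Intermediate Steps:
K = -2600 (K = -8*325 = -2600)
b(m) = (-2600 + m)*(-217 + m) (b(m) = (m - 217)*(m - 2600) = (-217 + m)*(-2600 + m) = (-2600 + m)*(-217 + m))
(475830 + b(464))/(-205432 - 398409) = (475830 + (564200 + 464**2 - 2817*464))/(-205432 - 398409) = (475830 + (564200 + 215296 - 1307088))/(-603841) = (475830 - 527592)*(-1/603841) = -51762*(-1/603841) = 51762/603841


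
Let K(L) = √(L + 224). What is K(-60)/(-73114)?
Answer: -√41/36557 ≈ -0.00017515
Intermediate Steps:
K(L) = √(224 + L)
K(-60)/(-73114) = √(224 - 60)/(-73114) = √164*(-1/73114) = (2*√41)*(-1/73114) = -√41/36557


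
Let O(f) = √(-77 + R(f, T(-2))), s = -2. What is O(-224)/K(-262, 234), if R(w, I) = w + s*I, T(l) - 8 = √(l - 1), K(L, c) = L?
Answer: -√(-317 - 2*I*√3)/262 ≈ -0.0003713 + 0.067957*I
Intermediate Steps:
T(l) = 8 + √(-1 + l) (T(l) = 8 + √(l - 1) = 8 + √(-1 + l))
R(w, I) = w - 2*I
O(f) = √(-93 + f - 2*I*√3) (O(f) = √(-77 + (f - 2*(8 + √(-1 - 2)))) = √(-77 + (f - 2*(8 + √(-3)))) = √(-77 + (f - 2*(8 + I*√3))) = √(-77 + (f + (-16 - 2*I*√3))) = √(-77 + (-16 + f - 2*I*√3)) = √(-93 + f - 2*I*√3))
O(-224)/K(-262, 234) = √(-93 - 224 - 2*I*√3)/(-262) = √(-317 - 2*I*√3)*(-1/262) = -√(-317 - 2*I*√3)/262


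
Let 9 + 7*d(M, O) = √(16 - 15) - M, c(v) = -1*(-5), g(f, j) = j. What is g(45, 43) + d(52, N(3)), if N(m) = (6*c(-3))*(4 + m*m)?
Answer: 241/7 ≈ 34.429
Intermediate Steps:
c(v) = 5
N(m) = 120 + 30*m² (N(m) = (6*5)*(4 + m*m) = 30*(4 + m²) = 120 + 30*m²)
d(M, O) = -8/7 - M/7 (d(M, O) = -9/7 + (√(16 - 15) - M)/7 = -9/7 + (√1 - M)/7 = -9/7 + (1 - M)/7 = -9/7 + (⅐ - M/7) = -8/7 - M/7)
g(45, 43) + d(52, N(3)) = 43 + (-8/7 - ⅐*52) = 43 + (-8/7 - 52/7) = 43 - 60/7 = 241/7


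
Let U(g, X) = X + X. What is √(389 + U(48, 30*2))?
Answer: √509 ≈ 22.561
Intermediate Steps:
U(g, X) = 2*X
√(389 + U(48, 30*2)) = √(389 + 2*(30*2)) = √(389 + 2*60) = √(389 + 120) = √509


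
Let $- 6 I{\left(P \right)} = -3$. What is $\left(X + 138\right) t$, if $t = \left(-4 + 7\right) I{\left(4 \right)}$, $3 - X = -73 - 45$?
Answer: $\frac{777}{2} \approx 388.5$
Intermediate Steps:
$X = 121$ ($X = 3 - \left(-73 - 45\right) = 3 - -118 = 3 + 118 = 121$)
$I{\left(P \right)} = \frac{1}{2}$ ($I{\left(P \right)} = \left(- \frac{1}{6}\right) \left(-3\right) = \frac{1}{2}$)
$t = \frac{3}{2}$ ($t = \left(-4 + 7\right) \frac{1}{2} = 3 \cdot \frac{1}{2} = \frac{3}{2} \approx 1.5$)
$\left(X + 138\right) t = \left(121 + 138\right) \frac{3}{2} = 259 \cdot \frac{3}{2} = \frac{777}{2}$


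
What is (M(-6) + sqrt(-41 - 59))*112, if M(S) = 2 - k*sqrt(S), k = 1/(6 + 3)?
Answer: 224 + 1120*I - 112*I*sqrt(6)/9 ≈ 224.0 + 1089.5*I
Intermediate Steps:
k = 1/9 ≈ 0.11111
M(S) = 2 - sqrt(S)/9
(M(-6) + sqrt(-41 - 59))*112 = ((2 - I*sqrt(6)/9) + sqrt(-41 - 59))*112 = ((2 - I*sqrt(6)/9) + sqrt(-100))*112 = ((2 - I*sqrt(6)/9) + 10*I)*112 = (2 + 10*I - I*sqrt(6)/9)*112 = 224 + 1120*I - 112*I*sqrt(6)/9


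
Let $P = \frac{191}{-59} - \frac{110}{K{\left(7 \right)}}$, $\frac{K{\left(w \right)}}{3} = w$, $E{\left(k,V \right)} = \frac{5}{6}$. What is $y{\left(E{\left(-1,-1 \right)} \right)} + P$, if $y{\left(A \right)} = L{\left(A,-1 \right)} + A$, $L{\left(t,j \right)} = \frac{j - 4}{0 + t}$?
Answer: $- \frac{33805}{2478} \approx -13.642$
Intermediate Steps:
$L{\left(t,j \right)} = \frac{-4 + j}{t}$
$E{\left(k,V \right)} = \frac{5}{6}$ ($E{\left(k,V \right)} = 5 \cdot \frac{1}{6} = \frac{5}{6}$)
$K{\left(w \right)} = 3 w$
$P = - \frac{10501}{1239}$ ($P = \frac{191}{-59} - \frac{110}{3 \cdot 7} = 191 \left(- \frac{1}{59}\right) - \frac{110}{21} = - \frac{191}{59} - \frac{110}{21} = - \frac{10501}{1239} \approx -8.4754$)
$y{\left(A \right)} = A - \frac{5}{A}$ ($y{\left(A \right)} = \frac{-4 - 1}{A} + A = \frac{1}{A} \left(-5\right) + A = - \frac{5}{A} + A = A - \frac{5}{A}$)
$y{\left(E{\left(-1,-1 \right)} \right)} + P = \left(\frac{5}{6} - \frac{5}{\frac{5}{6}}\right) - \frac{10501}{1239} = \left(\frac{5}{6} - 6\right) - \frac{10501}{1239} = - \frac{31}{6} - \frac{10501}{1239} = - \frac{33805}{2478}$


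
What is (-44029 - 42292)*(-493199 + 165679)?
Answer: 28271853920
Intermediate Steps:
(-44029 - 42292)*(-493199 + 165679) = -86321*(-327520) = 28271853920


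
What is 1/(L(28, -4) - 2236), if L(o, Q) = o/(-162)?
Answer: -81/181130 ≈ -0.00044719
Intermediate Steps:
L(o, Q) = -o/162 (L(o, Q) = o*(-1/162) = -o/162)
1/(L(28, -4) - 2236) = 1/(-1/162*28 - 2236) = 1/(-14/81 - 2236) = 1/(-181130/81) = -81/181130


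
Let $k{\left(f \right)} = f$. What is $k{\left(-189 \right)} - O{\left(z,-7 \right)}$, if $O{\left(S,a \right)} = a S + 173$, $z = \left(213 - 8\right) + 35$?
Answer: $1318$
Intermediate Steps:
$z = 240$ ($z = 205 + 35 = 240$)
$O{\left(S,a \right)} = 173 + S a$ ($O{\left(S,a \right)} = S a + 173 = 173 + S a$)
$k{\left(-189 \right)} - O{\left(z,-7 \right)} = -189 - \left(173 + 240 \left(-7\right)\right) = -189 - \left(173 - 1680\right) = -189 - -1507 = -189 + 1507 = 1318$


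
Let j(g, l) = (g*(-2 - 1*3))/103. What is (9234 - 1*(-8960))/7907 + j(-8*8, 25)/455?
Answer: 171038410/74112311 ≈ 2.3078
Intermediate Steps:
j(g, l) = -5*g/103 (j(g, l) = (g*(-2 - 3))*(1/103) = (g*(-5))*(1/103) = -5*g*(1/103) = -5*g/103)
(9234 - 1*(-8960))/7907 + j(-8*8, 25)/455 = (9234 - 1*(-8960))/7907 - (-40)*8/103/455 = (9234 + 8960)*(1/7907) - 5/103*(-64)*(1/455) = 18194*(1/7907) + (320/103)*(1/455) = 18194/7907 + 64/9373 = 171038410/74112311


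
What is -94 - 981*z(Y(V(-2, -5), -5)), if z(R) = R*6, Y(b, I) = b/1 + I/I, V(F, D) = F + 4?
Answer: -17752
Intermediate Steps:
V(F, D) = 4 + F
Y(b, I) = 1 + b (Y(b, I) = b*1 + 1 = b + 1 = 1 + b)
z(R) = 6*R
-94 - 981*z(Y(V(-2, -5), -5)) = -94 - 5886*(1 + (4 - 2)) = -94 - 5886*(1 + 2) = -94 - 5886*3 = -94 - 981*18 = -94 - 17658 = -17752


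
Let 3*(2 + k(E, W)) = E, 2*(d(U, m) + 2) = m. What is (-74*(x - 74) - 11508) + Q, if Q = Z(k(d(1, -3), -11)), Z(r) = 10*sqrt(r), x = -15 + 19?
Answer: -6328 + 5*I*sqrt(114)/3 ≈ -6328.0 + 17.795*I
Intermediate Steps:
d(U, m) = -2 + m/2
k(E, W) = -2 + E/3
x = 4
Q = 5*I*sqrt(114)/3 (Q = 10*sqrt(-2 + (-2 + (1/2)*(-3))/3) = 10*sqrt(-2 + (-2 - 3/2)/3) = 10*sqrt(-2 + (1/3)*(-7/2)) = 10*sqrt(-2 - 7/6) = 10*sqrt(-19/6) = 10*(I*sqrt(114)/6) = 5*I*sqrt(114)/3 ≈ 17.795*I)
(-74*(x - 74) - 11508) + Q = (-74*(4 - 74) - 11508) + 5*I*sqrt(114)/3 = (-74*(-70) - 11508) + 5*I*sqrt(114)/3 = (5180 - 11508) + 5*I*sqrt(114)/3 = -6328 + 5*I*sqrt(114)/3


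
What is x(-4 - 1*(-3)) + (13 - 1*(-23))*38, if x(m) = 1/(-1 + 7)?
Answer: 8209/6 ≈ 1368.2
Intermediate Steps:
x(m) = ⅙ (x(m) = 1/6 = ⅙)
x(-4 - 1*(-3)) + (13 - 1*(-23))*38 = ⅙ + (13 - 1*(-23))*38 = ⅙ + (13 + 23)*38 = ⅙ + 36*38 = ⅙ + 1368 = 8209/6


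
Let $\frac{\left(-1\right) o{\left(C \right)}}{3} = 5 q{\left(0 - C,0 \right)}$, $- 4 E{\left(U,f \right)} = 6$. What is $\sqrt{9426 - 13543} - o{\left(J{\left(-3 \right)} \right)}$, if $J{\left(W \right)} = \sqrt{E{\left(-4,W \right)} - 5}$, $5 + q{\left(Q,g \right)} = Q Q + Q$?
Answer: $- \frac{345}{2} + i \sqrt{4117} - \frac{15 i \sqrt{26}}{2} \approx -172.5 + 25.921 i$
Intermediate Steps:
$E{\left(U,f \right)} = - \frac{3}{2}$ ($E{\left(U,f \right)} = \left(- \frac{1}{4}\right) 6 = - \frac{3}{2}$)
$q{\left(Q,g \right)} = -5 + Q + Q^{2}$ ($q{\left(Q,g \right)} = -5 + \left(Q Q + Q\right) = -5 + \left(Q^{2} + Q\right) = -5 + \left(Q + Q^{2}\right) = -5 + Q + Q^{2}$)
$J{\left(W \right)} = \frac{i \sqrt{26}}{2}$ ($J{\left(W \right)} = \sqrt{- \frac{3}{2} - 5} = \sqrt{- \frac{13}{2}} = \frac{i \sqrt{26}}{2}$)
$o{\left(C \right)} = 75 - 15 C^{2} + 15 C$ ($o{\left(C \right)} = - 3 \cdot 5 \left(-5 + \left(0 - C\right) + \left(0 - C\right)^{2}\right) = - 3 \cdot 5 \left(-5 - C + \left(- C\right)^{2}\right) = - 3 \cdot 5 \left(-5 - C + C^{2}\right) = - 3 \cdot 5 \left(-5 + C^{2} - C\right) = - 3 \left(-25 - 5 C + 5 C^{2}\right) = 75 - 15 C^{2} + 15 C$)
$\sqrt{9426 - 13543} - o{\left(J{\left(-3 \right)} \right)} = \sqrt{9426 - 13543} - \left(75 - 15 \left(\frac{i \sqrt{26}}{2}\right)^{2} + 15 \frac{i \sqrt{26}}{2}\right) = \sqrt{-4117} - \left(75 - - \frac{195}{2} + \frac{15 i \sqrt{26}}{2}\right) = i \sqrt{4117} - \left(75 + \frac{195}{2} + \frac{15 i \sqrt{26}}{2}\right) = i \sqrt{4117} - \left(\frac{345}{2} + \frac{15 i \sqrt{26}}{2}\right) = - \frac{345}{2} + i \sqrt{4117} - \frac{15 i \sqrt{26}}{2}$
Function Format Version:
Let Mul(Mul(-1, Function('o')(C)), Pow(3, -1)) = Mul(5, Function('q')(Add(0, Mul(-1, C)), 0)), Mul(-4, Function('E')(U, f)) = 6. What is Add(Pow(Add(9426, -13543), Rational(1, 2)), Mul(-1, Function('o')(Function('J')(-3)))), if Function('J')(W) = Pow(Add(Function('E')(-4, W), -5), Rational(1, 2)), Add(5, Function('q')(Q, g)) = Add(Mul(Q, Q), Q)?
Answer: Add(Rational(-345, 2), Mul(I, Pow(4117, Rational(1, 2))), Mul(Rational(-15, 2), I, Pow(26, Rational(1, 2)))) ≈ Add(-172.50, Mul(25.921, I))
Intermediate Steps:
Function('E')(U, f) = Rational(-3, 2) (Function('E')(U, f) = Mul(Rational(-1, 4), 6) = Rational(-3, 2))
Function('q')(Q, g) = Add(-5, Q, Pow(Q, 2)) (Function('q')(Q, g) = Add(-5, Add(Mul(Q, Q), Q)) = Add(-5, Add(Pow(Q, 2), Q)) = Add(-5, Add(Q, Pow(Q, 2))) = Add(-5, Q, Pow(Q, 2)))
Function('J')(W) = Mul(Rational(1, 2), I, Pow(26, Rational(1, 2))) (Function('J')(W) = Pow(Add(Rational(-3, 2), -5), Rational(1, 2)) = Pow(Rational(-13, 2), Rational(1, 2)) = Mul(Rational(1, 2), I, Pow(26, Rational(1, 2))))
Function('o')(C) = Add(75, Mul(-15, Pow(C, 2)), Mul(15, C)) (Function('o')(C) = Mul(-3, Mul(5, Add(-5, Add(0, Mul(-1, C)), Pow(Add(0, Mul(-1, C)), 2)))) = Mul(-3, Mul(5, Add(-5, Mul(-1, C), Pow(Mul(-1, C), 2)))) = Mul(-3, Mul(5, Add(-5, Mul(-1, C), Pow(C, 2)))) = Mul(-3, Mul(5, Add(-5, Pow(C, 2), Mul(-1, C)))) = Mul(-3, Add(-25, Mul(-5, C), Mul(5, Pow(C, 2)))) = Add(75, Mul(-15, Pow(C, 2)), Mul(15, C)))
Add(Pow(Add(9426, -13543), Rational(1, 2)), Mul(-1, Function('o')(Function('J')(-3)))) = Add(Pow(Add(9426, -13543), Rational(1, 2)), Mul(-1, Add(75, Mul(-15, Pow(Mul(Rational(1, 2), I, Pow(26, Rational(1, 2))), 2)), Mul(15, Mul(Rational(1, 2), I, Pow(26, Rational(1, 2))))))) = Add(Pow(-4117, Rational(1, 2)), Mul(-1, Add(75, Mul(-15, Rational(-13, 2)), Mul(Rational(15, 2), I, Pow(26, Rational(1, 2)))))) = Add(Mul(I, Pow(4117, Rational(1, 2))), Mul(-1, Add(75, Rational(195, 2), Mul(Rational(15, 2), I, Pow(26, Rational(1, 2)))))) = Add(Mul(I, Pow(4117, Rational(1, 2))), Mul(-1, Add(Rational(345, 2), Mul(Rational(15, 2), I, Pow(26, Rational(1, 2)))))) = Add(Mul(I, Pow(4117, Rational(1, 2))), Add(Rational(-345, 2), Mul(Rational(-15, 2), I, Pow(26, Rational(1, 2))))) = Add(Rational(-345, 2), Mul(I, Pow(4117, Rational(1, 2))), Mul(Rational(-15, 2), I, Pow(26, Rational(1, 2))))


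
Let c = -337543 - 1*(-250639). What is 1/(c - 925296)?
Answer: -1/1012200 ≈ -9.8795e-7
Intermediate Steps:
c = -86904 (c = -337543 + 250639 = -86904)
1/(c - 925296) = 1/(-86904 - 925296) = 1/(-1012200) = -1/1012200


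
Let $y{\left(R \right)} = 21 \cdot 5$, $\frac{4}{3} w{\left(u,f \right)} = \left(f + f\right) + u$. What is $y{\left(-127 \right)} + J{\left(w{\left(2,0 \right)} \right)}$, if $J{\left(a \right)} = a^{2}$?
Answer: $\frac{429}{4} \approx 107.25$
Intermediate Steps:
$w{\left(u,f \right)} = \frac{3 f}{2} + \frac{3 u}{4}$ ($w{\left(u,f \right)} = \frac{3 \left(\left(f + f\right) + u\right)}{4} = \frac{3 \left(2 f + u\right)}{4} = \frac{3 \left(u + 2 f\right)}{4} = \frac{3 f}{2} + \frac{3 u}{4}$)
$y{\left(R \right)} = 105$
$y{\left(-127 \right)} + J{\left(w{\left(2,0 \right)} \right)} = 105 + \left(\frac{3}{2} \cdot 0 + \frac{3}{4} \cdot 2\right)^{2} = 105 + \left(0 + \frac{3}{2}\right)^{2} = 105 + \left(\frac{3}{2}\right)^{2} = 105 + \frac{9}{4} = \frac{429}{4}$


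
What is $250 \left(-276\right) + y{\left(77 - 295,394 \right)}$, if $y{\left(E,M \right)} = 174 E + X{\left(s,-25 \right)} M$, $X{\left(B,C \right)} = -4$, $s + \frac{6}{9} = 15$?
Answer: $-108508$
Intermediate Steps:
$s = \frac{43}{3}$ ($s = - \frac{2}{3} + 15 = \frac{43}{3} \approx 14.333$)
$y{\left(E,M \right)} = - 4 M + 174 E$ ($y{\left(E,M \right)} = 174 E - 4 M = - 4 M + 174 E$)
$250 \left(-276\right) + y{\left(77 - 295,394 \right)} = 250 \left(-276\right) + \left(\left(-4\right) 394 + 174 \left(77 - 295\right)\right) = -69000 + \left(-1576 + 174 \left(-218\right)\right) = -69000 - 39508 = -108508$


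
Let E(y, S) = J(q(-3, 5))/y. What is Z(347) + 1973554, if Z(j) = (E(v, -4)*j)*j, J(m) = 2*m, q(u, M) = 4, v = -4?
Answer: 1732736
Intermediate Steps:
E(y, S) = 8/y (E(y, S) = (2*4)/y = 8/y)
Z(j) = -2*j² (Z(j) = ((8/(-4))*j)*j = ((8*(-¼))*j)*j = (-2*j)*j = -2*j²)
Z(347) + 1973554 = -2*347² + 1973554 = -2*120409 + 1973554 = -240818 + 1973554 = 1732736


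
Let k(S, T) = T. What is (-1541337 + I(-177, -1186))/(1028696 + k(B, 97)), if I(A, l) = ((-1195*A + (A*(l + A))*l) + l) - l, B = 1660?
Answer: -5043044/18049 ≈ -279.41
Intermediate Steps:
I(A, l) = -1195*A + A*l*(A + l) (I(A, l) = ((-1195*A + (A*(A + l))*l) + l) - l = ((-1195*A + A*l*(A + l)) + l) - l = (l - 1195*A + A*l*(A + l)) - l = -1195*A + A*l*(A + l))
(-1541337 + I(-177, -1186))/(1028696 + k(B, 97)) = (-1541337 - 177*(-1195 + (-1186)² - 177*(-1186)))/(1028696 + 97) = (-1541337 - 177*(-1195 + 1406596 + 209922))/1028793 = (-1541337 - 177*1615323)*(1/1028793) = (-1541337 - 285912171)*(1/1028793) = -287453508*1/1028793 = -5043044/18049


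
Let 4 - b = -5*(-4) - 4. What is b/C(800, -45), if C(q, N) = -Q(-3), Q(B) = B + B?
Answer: -2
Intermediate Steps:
Q(B) = 2*B
b = -12 (b = 4 - (-5*(-4) - 4) = 4 - (20 - 4) = 4 - 1*16 = 4 - 16 = -12)
C(q, N) = 6 (C(q, N) = -2*(-3) = -1*(-6) = 6)
b/C(800, -45) = -12/6 = -12*⅙ = -2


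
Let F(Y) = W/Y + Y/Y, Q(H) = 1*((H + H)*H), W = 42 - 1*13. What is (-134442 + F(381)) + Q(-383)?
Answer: 60555026/381 ≈ 1.5894e+5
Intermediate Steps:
W = 29 (W = 42 - 13 = 29)
Q(H) = 2*H**2 (Q(H) = 1*((2*H)*H) = 1*(2*H**2) = 2*H**2)
F(Y) = 1 + 29/Y (F(Y) = 29/Y + Y/Y = 29/Y + 1 = 1 + 29/Y)
(-134442 + F(381)) + Q(-383) = (-134442 + (29 + 381)/381) + 2*(-383)**2 = (-134442 + (1/381)*410) + 2*146689 = (-134442 + 410/381) + 293378 = -51221992/381 + 293378 = 60555026/381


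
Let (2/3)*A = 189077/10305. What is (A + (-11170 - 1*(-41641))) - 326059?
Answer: -2030500483/6870 ≈ -2.9556e+5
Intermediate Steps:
A = 189077/6870 (A = 3*(189077/10305)/2 = 3*(189077*(1/10305))/2 = (3/2)*(189077/10305) = 189077/6870 ≈ 27.522)
(A + (-11170 - 1*(-41641))) - 326059 = (189077/6870 + (-11170 - 1*(-41641))) - 326059 = (189077/6870 + (-11170 + 41641)) - 326059 = (189077/6870 + 30471) - 326059 = 209524847/6870 - 326059 = -2030500483/6870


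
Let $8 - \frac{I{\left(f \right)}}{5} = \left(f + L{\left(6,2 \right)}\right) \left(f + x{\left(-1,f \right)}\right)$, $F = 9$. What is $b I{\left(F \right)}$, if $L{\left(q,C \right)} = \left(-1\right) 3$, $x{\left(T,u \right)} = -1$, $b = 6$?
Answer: $-1200$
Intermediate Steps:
$L{\left(q,C \right)} = -3$
$I{\left(f \right)} = 40 - 5 \left(-1 + f\right) \left(-3 + f\right)$ ($I{\left(f \right)} = 40 - 5 \left(f - 3\right) \left(f - 1\right) = 40 - 5 \left(-3 + f\right) \left(-1 + f\right) = 40 - 5 \left(-1 + f\right) \left(-3 + f\right)$)
$b I{\left(F \right)} = 6 \left(25 - 5 \cdot 9^{2} + 20 \cdot 9\right) = 6 \left(25 - 405 + 180\right) = 6 \left(-200\right) = -1200$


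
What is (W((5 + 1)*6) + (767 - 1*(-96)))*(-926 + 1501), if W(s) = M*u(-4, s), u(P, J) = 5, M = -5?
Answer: 481850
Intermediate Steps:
W(s) = -25 (W(s) = -5*5 = -25)
(W((5 + 1)*6) + (767 - 1*(-96)))*(-926 + 1501) = (-25 + (767 - 1*(-96)))*(-926 + 1501) = (-25 + (767 + 96))*575 = (-25 + 863)*575 = 838*575 = 481850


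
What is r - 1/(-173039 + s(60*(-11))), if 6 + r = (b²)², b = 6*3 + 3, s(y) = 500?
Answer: 33554522026/172539 ≈ 1.9448e+5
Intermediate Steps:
b = 21 (b = 18 + 3 = 21)
r = 194475 (r = -6 + (21²)² = -6 + 441² = -6 + 194481 = 194475)
r - 1/(-173039 + s(60*(-11))) = 194475 - 1/(-173039 + 500) = 194475 - 1/(-172539) = 194475 - 1*(-1/172539) = 194475 + 1/172539 = 33554522026/172539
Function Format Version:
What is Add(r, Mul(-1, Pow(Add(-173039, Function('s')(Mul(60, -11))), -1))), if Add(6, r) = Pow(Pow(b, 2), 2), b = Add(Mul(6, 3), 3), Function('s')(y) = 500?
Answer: Rational(33554522026, 172539) ≈ 1.9448e+5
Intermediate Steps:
b = 21 (b = Add(18, 3) = 21)
r = 194475 (r = Add(-6, Pow(Pow(21, 2), 2)) = Add(-6, Pow(441, 2)) = Add(-6, 194481) = 194475)
Add(r, Mul(-1, Pow(Add(-173039, Function('s')(Mul(60, -11))), -1))) = Add(194475, Mul(-1, Pow(Add(-173039, 500), -1))) = Add(194475, Mul(-1, Pow(-172539, -1))) = Add(194475, Mul(-1, Rational(-1, 172539))) = Add(194475, Rational(1, 172539)) = Rational(33554522026, 172539)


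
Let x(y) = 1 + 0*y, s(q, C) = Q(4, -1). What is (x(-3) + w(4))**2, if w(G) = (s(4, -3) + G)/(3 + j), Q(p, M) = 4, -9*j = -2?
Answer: 10201/841 ≈ 12.130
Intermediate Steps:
j = 2/9 (j = -1/9*(-2) = 2/9 ≈ 0.22222)
s(q, C) = 4
x(y) = 1 (x(y) = 1 + 0 = 1)
w(G) = 36/29 + 9*G/29 (w(G) = (4 + G)/(3 + 2/9) = (4 + G)/(29/9) = (4 + G)*(9/29) = 36/29 + 9*G/29)
(x(-3) + w(4))**2 = (1 + (36/29 + (9/29)*4))**2 = (1 + (36/29 + 36/29))**2 = (1 + 72/29)**2 = (101/29)**2 = 10201/841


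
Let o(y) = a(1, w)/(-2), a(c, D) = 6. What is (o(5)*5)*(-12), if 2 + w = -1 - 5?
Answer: 180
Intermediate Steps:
w = -8 (w = -2 + (-1 - 5) = -2 - 6 = -8)
o(y) = -3 (o(y) = 6/(-2) = 6*(-½) = -3)
(o(5)*5)*(-12) = -3*5*(-12) = -15*(-12) = 180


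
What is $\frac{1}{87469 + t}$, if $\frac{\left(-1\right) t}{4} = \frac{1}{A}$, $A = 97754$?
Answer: $\frac{48877}{4275222311} \approx 1.1433 \cdot 10^{-5}$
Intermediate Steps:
$t = - \frac{2}{48877}$ ($t = - \frac{4}{97754} = \left(-4\right) \frac{1}{97754} = - \frac{2}{48877} \approx -4.0919 \cdot 10^{-5}$)
$\frac{1}{87469 + t} = \frac{1}{87469 - \frac{2}{48877}} = \frac{1}{\frac{4275222311}{48877}} = \frac{48877}{4275222311}$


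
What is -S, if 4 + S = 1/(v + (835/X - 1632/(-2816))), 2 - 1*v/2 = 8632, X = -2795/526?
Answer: 3427071220/856755507 ≈ 4.0001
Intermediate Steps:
X = -2795/526 (X = -2795*1/526 = -2795/526 ≈ -5.3137)
v = -17260 (v = 4 - 2*8632 = 4 - 17264 = -17260)
S = -3427071220/856755507 (S = -4 + 1/(-17260 + (835/(-2795/526) - 1632/(-2816))) = -4 + 1/(-17260 + (835*(-526/2795) - 1632*(-1/2816))) = -4 + 1/(-17260 + (-87842/559 + 51/88)) = -4 + 1/(-17260 - 7701587/49192) = -4 + 1/(-856755507/49192) = -4 - 49192/856755507 = -3427071220/856755507 ≈ -4.0001)
-S = -1*(-3427071220/856755507) = 3427071220/856755507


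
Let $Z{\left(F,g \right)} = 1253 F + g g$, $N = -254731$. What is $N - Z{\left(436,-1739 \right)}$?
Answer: $-3825160$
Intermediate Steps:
$Z{\left(F,g \right)} = g^{2} + 1253 F$ ($Z{\left(F,g \right)} = 1253 F + g^{2} = g^{2} + 1253 F$)
$N - Z{\left(436,-1739 \right)} = -254731 - \left(\left(-1739\right)^{2} + 1253 \cdot 436\right) = -254731 - \left(3024121 + 546308\right) = -254731 - 3570429 = -3825160$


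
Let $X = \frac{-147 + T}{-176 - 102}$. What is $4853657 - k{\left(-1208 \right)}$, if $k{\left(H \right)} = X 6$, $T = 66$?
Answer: $\frac{674658080}{139} \approx 4.8537 \cdot 10^{6}$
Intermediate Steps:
$X = \frac{81}{278}$ ($X = \frac{-147 + 66}{-176 - 102} = - \frac{81}{-278} = \left(-81\right) \left(- \frac{1}{278}\right) = \frac{81}{278} \approx 0.29137$)
$k{\left(H \right)} = \frac{243}{139}$ ($k{\left(H \right)} = \frac{81}{278} \cdot 6 = \frac{243}{139}$)
$4853657 - k{\left(-1208 \right)} = 4853657 - \frac{243}{139} = \frac{674658080}{139}$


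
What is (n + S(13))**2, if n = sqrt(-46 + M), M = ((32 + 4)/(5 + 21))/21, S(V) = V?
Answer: 11199/91 + 4*I*sqrt(95095)/7 ≈ 123.07 + 176.21*I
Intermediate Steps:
M = 6/91 (M = (36/26)*(1/21) = (36*(1/26))*(1/21) = (18/13)*(1/21) = 6/91 ≈ 0.065934)
n = 2*I*sqrt(95095)/91 (n = sqrt(-46 + 6/91) = sqrt(-4180/91) = 2*I*sqrt(95095)/91 ≈ 6.7775*I)
(n + S(13))**2 = (2*I*sqrt(95095)/91 + 13)**2 = (13 + 2*I*sqrt(95095)/91)**2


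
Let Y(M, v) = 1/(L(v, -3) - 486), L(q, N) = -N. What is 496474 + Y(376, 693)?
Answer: 239796941/483 ≈ 4.9647e+5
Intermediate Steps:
Y(M, v) = -1/483 (Y(M, v) = 1/(-1*(-3) - 486) = 1/(3 - 486) = 1/(-483) = -1/483)
496474 + Y(376, 693) = 496474 - 1/483 = 239796941/483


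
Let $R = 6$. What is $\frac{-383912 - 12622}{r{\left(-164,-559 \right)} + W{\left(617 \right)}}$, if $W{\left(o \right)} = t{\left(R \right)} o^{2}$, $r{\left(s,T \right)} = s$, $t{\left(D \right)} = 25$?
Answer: $- \frac{396534}{9517061} \approx -0.041666$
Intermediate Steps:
$W{\left(o \right)} = 25 o^{2}$
$\frac{-383912 - 12622}{r{\left(-164,-559 \right)} + W{\left(617 \right)}} = \frac{-383912 - 12622}{-164 + 25 \cdot 617^{2}} = - \frac{396534}{-164 + 25 \cdot 380689} = - \frac{396534}{-164 + 9517225} = - \frac{396534}{9517061}$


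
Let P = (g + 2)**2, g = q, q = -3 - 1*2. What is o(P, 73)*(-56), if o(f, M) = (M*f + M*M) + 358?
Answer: -355264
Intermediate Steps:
q = -5 (q = -3 - 2 = -5)
g = -5
P = 9 (P = (-5 + 2)**2 = (-3)**2 = 9)
o(f, M) = 358 + M**2 + M*f (o(f, M) = (M*f + M**2) + 358 = (M**2 + M*f) + 358 = 358 + M**2 + M*f)
o(P, 73)*(-56) = (358 + 73**2 + 73*9)*(-56) = (358 + 5329 + 657)*(-56) = 6344*(-56) = -355264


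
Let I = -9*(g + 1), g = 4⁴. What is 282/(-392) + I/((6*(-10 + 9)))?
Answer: 75417/196 ≈ 384.78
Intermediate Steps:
g = 256
I = -2313 (I = -9*(256 + 1) = -9*257 = -2313)
282/(-392) + I/((6*(-10 + 9))) = 282/(-392) - 2313*1/(6*(-10 + 9)) = 282*(-1/392) - 2313/(6*(-1)) = -141/196 - 2313/(-6) = -141/196 - 2313*(-⅙) = -141/196 + 771/2 = 75417/196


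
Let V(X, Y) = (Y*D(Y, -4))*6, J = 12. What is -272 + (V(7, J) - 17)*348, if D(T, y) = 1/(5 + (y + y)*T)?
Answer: -588164/91 ≈ -6463.3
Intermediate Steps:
D(T, y) = 1/(5 + 2*T*y) (D(T, y) = 1/(5 + (2*y)*T) = 1/(5 + 2*T*y))
V(X, Y) = 6*Y/(5 - 8*Y) (V(X, Y) = (Y/(5 + 2*Y*(-4)))*6 = (Y/(5 - 8*Y))*6 = 6*Y/(5 - 8*Y))
-272 + (V(7, J) - 17)*348 = -272 + (6*12/(5 - 8*12) - 17)*348 = -272 + (6*12/(5 - 96) - 17)*348 = -272 + (6*12/(-91) - 17)*348 = -272 + (6*12*(-1/91) - 17)*348 = -272 + (-72/91 - 17)*348 = -272 - 1619/91*348 = -272 - 563412/91 = -588164/91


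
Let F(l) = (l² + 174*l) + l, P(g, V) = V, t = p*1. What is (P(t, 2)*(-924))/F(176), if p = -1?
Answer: -7/234 ≈ -0.029915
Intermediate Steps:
t = -1 (t = -1*1 = -1)
F(l) = l² + 175*l
(P(t, 2)*(-924))/F(176) = (2*(-924))/((176*(175 + 176))) = -1848/(176*351) = -1848/61776 = -1848*1/61776 = -7/234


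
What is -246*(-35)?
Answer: 8610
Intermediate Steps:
-246*(-35) = -41*(-210) = 8610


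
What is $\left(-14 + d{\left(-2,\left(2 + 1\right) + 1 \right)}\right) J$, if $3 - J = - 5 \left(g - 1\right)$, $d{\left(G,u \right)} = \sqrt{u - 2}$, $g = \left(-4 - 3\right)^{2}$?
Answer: $-3402 + 243 \sqrt{2} \approx -3058.3$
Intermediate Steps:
$g = 49$ ($g = \left(-7\right)^{2} = 49$)
$d{\left(G,u \right)} = \sqrt{-2 + u}$
$J = 243$ ($J = 3 - - 5 \left(49 - 1\right) = 3 - \left(-5\right) 48 = 3 - -240 = 3 + 240 = 243$)
$\left(-14 + d{\left(-2,\left(2 + 1\right) + 1 \right)}\right) J = \left(-14 + \sqrt{-2 + \left(\left(2 + 1\right) + 1\right)}\right) 243 = \left(-14 + \sqrt{-2 + \left(3 + 1\right)}\right) 243 = \left(-14 + \sqrt{-2 + 4}\right) 243 = \left(-14 + \sqrt{2}\right) 243 = -3402 + 243 \sqrt{2}$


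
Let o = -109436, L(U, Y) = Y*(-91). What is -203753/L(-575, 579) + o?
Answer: -5765869651/52689 ≈ -1.0943e+5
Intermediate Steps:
L(U, Y) = -91*Y
-203753/L(-575, 579) + o = -203753/((-91*579)) - 109436 = -203753/(-52689) - 109436 = -203753*(-1/52689) - 109436 = 203753/52689 - 109436 = -5765869651/52689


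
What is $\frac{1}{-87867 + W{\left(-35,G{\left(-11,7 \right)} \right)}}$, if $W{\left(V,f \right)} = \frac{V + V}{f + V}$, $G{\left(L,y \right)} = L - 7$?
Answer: $- \frac{53}{4656881} \approx -1.1381 \cdot 10^{-5}$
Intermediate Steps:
$G{\left(L,y \right)} = -7 + L$
$W{\left(V,f \right)} = \frac{2 V}{V + f}$
$\frac{1}{-87867 + W{\left(-35,G{\left(-11,7 \right)} \right)}} = \frac{1}{-87867 + 2 \left(-35\right) \frac{1}{-35 - 18}} = \frac{1}{-87867 + 2 \left(-35\right) \frac{1}{-53}} = \frac{1}{-87867 + 2 \left(-35\right) \left(- \frac{1}{53}\right)} = \frac{1}{-87867 + \frac{70}{53}} = \frac{1}{- \frac{4656881}{53}} = - \frac{53}{4656881}$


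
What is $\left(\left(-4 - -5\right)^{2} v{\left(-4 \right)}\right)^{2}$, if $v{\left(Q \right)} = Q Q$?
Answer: $256$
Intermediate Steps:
$v{\left(Q \right)} = Q^{2}$
$\left(\left(-4 - -5\right)^{2} v{\left(-4 \right)}\right)^{2} = \left(\left(-4 - -5\right)^{2} \left(-4\right)^{2}\right)^{2} = \left(\left(-4 + 5\right)^{2} \cdot 16\right)^{2} = \left(1^{2} \cdot 16\right)^{2} = \left(1 \cdot 16\right)^{2} = 16^{2} = 256$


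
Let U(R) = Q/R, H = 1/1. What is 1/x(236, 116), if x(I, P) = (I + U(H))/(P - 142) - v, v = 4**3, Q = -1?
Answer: -26/1899 ≈ -0.013691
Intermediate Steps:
H = 1
U(R) = -1/R
v = 64
x(I, P) = -64 + (-1 + I)/(-142 + P) (x(I, P) = (I - 1/1)/(P - 142) - 1*64 = (I - 1*1)/(-142 + P) - 64 = (I - 1)/(-142 + P) - 64 = (-1 + I)/(-142 + P) - 64 = -64 + (-1 + I)/(-142 + P))
1/x(236, 116) = 1/((9087 + 236 - 64*116)/(-142 + 116)) = 1/((9087 + 236 - 7424)/(-26)) = 1/(-1/26*1899) = 1/(-1899/26) = -26/1899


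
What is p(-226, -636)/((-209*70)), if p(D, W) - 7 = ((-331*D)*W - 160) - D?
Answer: 6796649/2090 ≈ 3252.0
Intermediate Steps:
p(D, W) = -153 - D - 331*D*W (p(D, W) = 7 + (((-331*D)*W - 160) - D) = 7 + ((-331*D*W - 160) - D) = 7 + ((-160 - 331*D*W) - D) = 7 + (-160 - D - 331*D*W) = -153 - D - 331*D*W)
p(-226, -636)/((-209*70)) = (-153 - 1*(-226) - 331*(-226)*(-636))/((-209*70)) = (-153 + 226 - 47576616)/(-14630) = -47576543*(-1/14630) = 6796649/2090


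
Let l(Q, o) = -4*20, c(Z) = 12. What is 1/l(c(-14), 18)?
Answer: -1/80 ≈ -0.012500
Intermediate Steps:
l(Q, o) = -80
1/l(c(-14), 18) = 1/(-80) = -1/80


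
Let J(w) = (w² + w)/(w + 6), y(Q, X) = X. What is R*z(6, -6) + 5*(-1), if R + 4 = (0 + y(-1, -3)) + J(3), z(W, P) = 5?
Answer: -100/3 ≈ -33.333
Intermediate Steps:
J(w) = (w + w²)/(6 + w)
R = -17/3 (R = -4 + ((0 - 3) + 3*(1 + 3)/(6 + 3)) = -4 + (-3 + 3*4/9) = -4 + (-3 + 3*(⅑)*4) = -4 + (-3 + 4/3) = -4 - 5/3 = -17/3 ≈ -5.6667)
R*z(6, -6) + 5*(-1) = -17/3*5 + 5*(-1) = -85/3 - 5 = -100/3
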